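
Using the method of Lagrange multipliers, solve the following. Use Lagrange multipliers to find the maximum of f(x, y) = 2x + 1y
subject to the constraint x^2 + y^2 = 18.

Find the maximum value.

Set up Lagrange conditions: grad f = lambda * grad g
  2 = 2*lambda*x
  1 = 2*lambda*y
From these: x/y = 2/1, so x = 2t, y = 1t for some t.
Substitute into constraint: (2t)^2 + (1t)^2 = 18
  t^2 * 5 = 18
  t = sqrt(18/5)
Maximum = 2*x + 1*y = (2^2 + 1^2)*t = 5 * sqrt(18/5) = sqrt(90)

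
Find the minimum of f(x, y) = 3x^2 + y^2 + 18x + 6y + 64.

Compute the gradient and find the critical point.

f(x,y) = 3x^2 + y^2 + 18x + 6y + 64
df/dx = 6x + (18) = 0  =>  x = -3
df/dy = 2y + (6) = 0  =>  y = -3
f(-3, -3) = 3*(-3)^2 + 1*(-3)^2 + 18*(-3) + 6*(-3) + 64 = 28
Hessian is diagonal with entries 6, 2 > 0, so this is a minimum.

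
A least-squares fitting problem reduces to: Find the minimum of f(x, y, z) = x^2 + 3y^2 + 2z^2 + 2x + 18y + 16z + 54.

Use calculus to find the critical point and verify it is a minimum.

f(x,y,z) = x^2 + 3y^2 + 2z^2 + 2x + 18y + 16z + 54
df/dx = 2x + (2) = 0 => x = -1
df/dy = 6y + (18) = 0 => y = -3
df/dz = 4z + (16) = 0 => z = -4
f(-1,-3,-4) = 1*(-1)^2 + 3*(-3)^2 + 2*(-4)^2 + 2*(-1) + 18*(-3) + 16*(-4) + 54 = -6
Hessian is diagonal with entries 2, 6, 4 > 0, confirmed minimum.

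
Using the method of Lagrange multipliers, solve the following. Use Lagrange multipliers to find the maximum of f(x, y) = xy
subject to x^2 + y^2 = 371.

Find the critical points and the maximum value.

Lagrange conditions: y = 2*lambda*x and x = 2*lambda*y
If x = 0 then y = 0, violating the constraint, so x, y != 0.
Dividing: y/x = x/y => x^2 = y^2 => y = x or y = -x
Constraint: 2x^2 = 371 => x^2 = 371/2 => x = +/-sqrt(371/2)
Critical points: (sqrt(371/2), sqrt(371/2)), (-sqrt(371/2), -sqrt(371/2)), (sqrt(371/2), -sqrt(371/2)), (-sqrt(371/2), sqrt(371/2))
  y = x:  xy = x^2 = 371/2  at (sqrt(371/2), sqrt(371/2)) and (-sqrt(371/2), -sqrt(371/2))
  y = -x: xy = -x^2 = -371/2 at (sqrt(371/2), -sqrt(371/2)) and (-sqrt(371/2), sqrt(371/2))
Maximum xy = 371/2 at (sqrt(371/2), sqrt(371/2)) and (-sqrt(371/2), -sqrt(371/2))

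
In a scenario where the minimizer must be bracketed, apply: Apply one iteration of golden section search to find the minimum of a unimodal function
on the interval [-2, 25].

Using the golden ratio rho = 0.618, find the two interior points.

Golden section search on [-2, 25].
Golden ratio rho = 0.618 (approx).
Interior points:
  x_1 = -2 + (1-0.618)*27 = 8.3140
  x_2 = -2 + 0.618*27 = 14.6860
Compare f(x_1) and f(x_2) to determine which subinterval to keep.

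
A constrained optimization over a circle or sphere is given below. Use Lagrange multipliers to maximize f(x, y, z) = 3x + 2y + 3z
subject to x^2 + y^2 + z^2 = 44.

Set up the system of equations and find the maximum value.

Lagrange conditions: 3 = 2*lambda*x, 2 = 2*lambda*y, 3 = 2*lambda*z
So x:3 = y:2 = z:3, i.e. x = 3t, y = 2t, z = 3t
Constraint: t^2*(3^2 + 2^2 + 3^2) = 44
  t^2 * 22 = 44  =>  t = sqrt(2)
Maximum = 3*3t + 2*2t + 3*3t = 22*sqrt(2) = sqrt(968)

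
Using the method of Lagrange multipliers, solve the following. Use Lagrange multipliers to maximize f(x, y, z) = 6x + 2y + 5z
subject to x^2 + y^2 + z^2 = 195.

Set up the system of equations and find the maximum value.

Lagrange conditions: 6 = 2*lambda*x, 2 = 2*lambda*y, 5 = 2*lambda*z
So x:6 = y:2 = z:5, i.e. x = 6t, y = 2t, z = 5t
Constraint: t^2*(6^2 + 2^2 + 5^2) = 195
  t^2 * 65 = 195  =>  t = sqrt(3)
Maximum = 6*6t + 2*2t + 5*5t = 65*sqrt(3) = sqrt(12675)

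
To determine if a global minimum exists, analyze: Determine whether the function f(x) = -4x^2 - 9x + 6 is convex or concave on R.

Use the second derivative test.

f(x) = -4x^2 - 9x + 6
f'(x) = -8x - 9
f''(x) = -8
Since f''(x) = -8 < 0 for all x, f is concave on R.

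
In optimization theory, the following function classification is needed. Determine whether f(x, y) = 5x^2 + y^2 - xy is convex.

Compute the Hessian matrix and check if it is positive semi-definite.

f(x,y) = 5x^2 + y^2 - xy
Hessian H = [[10, -1], [-1, 2]]
trace(H) = 12, det(H) = 19
Eigenvalues: (12 +/- sqrt(68)) / 2 = 10.12, 1.877
Since both eigenvalues > 0, f is convex.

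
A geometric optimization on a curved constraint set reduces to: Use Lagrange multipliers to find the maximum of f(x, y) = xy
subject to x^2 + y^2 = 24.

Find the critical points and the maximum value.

Lagrange conditions: y = 2*lambda*x and x = 2*lambda*y
If x = 0 then y = 0, violating the constraint, so x, y != 0.
Dividing: y/x = x/y => x^2 = y^2 => y = x or y = -x
Constraint: 2x^2 = 24 => x^2 = 12 => x = +/-sqrt(12)
Critical points: (sqrt(12), sqrt(12)), (-sqrt(12), -sqrt(12)), (sqrt(12), -sqrt(12)), (-sqrt(12), sqrt(12))
  y = x:  xy = x^2 = 12  at (sqrt(12), sqrt(12)) and (-sqrt(12), -sqrt(12))
  y = -x: xy = -x^2 = -12 at (sqrt(12), -sqrt(12)) and (-sqrt(12), sqrt(12))
Maximum xy = 12 at (sqrt(12), sqrt(12)) and (-sqrt(12), -sqrt(12))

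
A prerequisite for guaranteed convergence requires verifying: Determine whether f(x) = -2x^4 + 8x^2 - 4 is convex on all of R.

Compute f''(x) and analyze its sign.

f(x) = -2x^4 + 8x^2 - 4
f'(x) = -8x^3 + 16x
f''(x) = -24x^2 + 16
f''(x) = -24x^2 + 16 -> -inf as |x| -> inf
Therefore, f is not globally convex on R.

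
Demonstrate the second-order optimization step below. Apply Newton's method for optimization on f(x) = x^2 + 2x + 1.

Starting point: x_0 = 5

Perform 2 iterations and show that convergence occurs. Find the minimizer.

f(x) = x^2 + 2x + 1, f'(x) = 2x + (2), f''(x) = 2
Step 1: f'(5) = 12, x_1 = 5 - 12/2 = -1
Step 2: f'(-1) = 0, x_2 = -1 (converged)
Newton's method converges in 1 step for quadratics.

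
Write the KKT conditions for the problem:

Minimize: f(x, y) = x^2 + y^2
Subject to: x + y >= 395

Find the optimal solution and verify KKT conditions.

KKT conditions for min x^2 + y^2 s.t. x + y >= 395:
Stationarity: 2x = mu, 2y = mu
So x = y = mu/2.
Complementary slackness: mu*(x + y - 395) = 0
Primal feasibility: x + y >= 395; dual feasibility: mu >= 0
If mu = 0 then x = y = 0, but 0 + 0 < 395 is infeasible, so the constraint is active.
Constraint active: x + y = 2*(mu/2) = 395 => mu = 395
x = y = 395/2, f = 156025/2
Verify: stationarity 2*(395/2) = 395 = mu; primal 395/2 + 395/2 = 395 >= 395; dual mu = 395 >= 0; complementary slackness 395*(395 - 395) = 0. All KKT conditions hold.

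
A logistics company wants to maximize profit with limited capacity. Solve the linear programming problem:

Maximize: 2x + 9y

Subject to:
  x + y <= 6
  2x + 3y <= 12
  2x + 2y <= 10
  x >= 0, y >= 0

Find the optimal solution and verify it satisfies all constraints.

Feasible vertices: (0, 0), (0, 4), (3, 2), (5, 0)
Objective 2x + 9y at each vertex:
  (0, 0): 0
  (0, 4): 36
  (3, 2): 24
  (5, 0): 10
Maximum is 36 at (0, 4).
Verify constraints at (x, y) = (0, 4):
  1*0 + 1*4 = 4 <= 6
  2*0 + 3*4 = 12 <= 12 (active)
  2*0 + 2*4 = 8 <= 10
  x = 0 >= 0, y = 4 >= 0. All constraints satisfied.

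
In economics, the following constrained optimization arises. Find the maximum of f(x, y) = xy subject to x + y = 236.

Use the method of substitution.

Substitute y = 236 - x into f(x,y) = xy:
g(x) = x(236 - x) = 236x - x^2
g'(x) = 236 - 2x = 0  =>  x = 118
y = 236 - 118 = 118
Maximum value = 118 * 118 = 13924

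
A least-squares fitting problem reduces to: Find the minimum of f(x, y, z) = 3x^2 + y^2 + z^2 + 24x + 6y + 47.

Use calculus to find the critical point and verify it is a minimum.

f(x,y,z) = 3x^2 + y^2 + z^2 + 24x + 6y + 47
df/dx = 6x + (24) = 0 => x = -4
df/dy = 2y + (6) = 0 => y = -3
df/dz = 2z + (0) = 0 => z = 0
f(-4,-3,0) = 3*(-4)^2 + 1*(-3)^2 + 1*(0)^2 + 24*(-4) + 6*(-3) + 47 = -10
Hessian is diagonal with entries 6, 2, 2 > 0, confirmed minimum.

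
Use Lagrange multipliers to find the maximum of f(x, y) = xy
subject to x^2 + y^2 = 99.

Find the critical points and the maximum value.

Lagrange conditions: y = 2*lambda*x and x = 2*lambda*y
If x = 0 then y = 0, violating the constraint, so x, y != 0.
Dividing: y/x = x/y => x^2 = y^2 => y = x or y = -x
Constraint: 2x^2 = 99 => x^2 = 99/2 => x = +/-sqrt(99/2)
Critical points: (sqrt(99/2), sqrt(99/2)), (-sqrt(99/2), -sqrt(99/2)), (sqrt(99/2), -sqrt(99/2)), (-sqrt(99/2), sqrt(99/2))
  y = x:  xy = x^2 = 99/2  at (sqrt(99/2), sqrt(99/2)) and (-sqrt(99/2), -sqrt(99/2))
  y = -x: xy = -x^2 = -99/2 at (sqrt(99/2), -sqrt(99/2)) and (-sqrt(99/2), sqrt(99/2))
Maximum xy = 99/2 at (sqrt(99/2), sqrt(99/2)) and (-sqrt(99/2), -sqrt(99/2))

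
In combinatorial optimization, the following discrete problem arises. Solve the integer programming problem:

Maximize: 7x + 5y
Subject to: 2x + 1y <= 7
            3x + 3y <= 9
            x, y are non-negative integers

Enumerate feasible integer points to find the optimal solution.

Constraint 1: 2x + 1y <= 7
Constraint 2: 3x + 3y <= 9
Feasible x range (need y >= 0): 0 <= x <= min(7/2, 9/3) => x in {0, ..., 3}.
Enumerate feasible integer points row by row (the coefficient of y is 5 > 0, so for each x the largest feasible y gives the best value):
  x = 0: y <= min((7 - 2*0)/1, (9 - 3*0)/3) => y in {0, ..., 3}; best 7*0 + 5*3 = 15
  x = 1: y <= min((7 - 2*1)/1, (9 - 3*1)/3) => y in {0, ..., 2}; best 7*1 + 5*2 = 17
  x = 2: y <= min((7 - 2*2)/1, (9 - 3*2)/3) => y in {0, ..., 1}; best 7*2 + 5*1 = 19
  x = 3: y <= min((7 - 2*3)/1, (9 - 3*3)/3) => y in {0}; best 7*3 + 5*0 = 21
The maximum 7x + 5y = 21 is achieved at x = 3, y = 0.
Check: 2*3 + 1*0 = 6 <= 7 and 3*3 + 3*0 = 9 <= 9.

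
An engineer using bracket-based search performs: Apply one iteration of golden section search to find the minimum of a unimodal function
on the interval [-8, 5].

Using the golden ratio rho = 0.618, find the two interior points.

Golden section search on [-8, 5].
Golden ratio rho = 0.618 (approx).
Interior points:
  x_1 = -8 + (1-0.618)*13 = -3.0340
  x_2 = -8 + 0.618*13 = 0.0340
Compare f(x_1) and f(x_2) to determine which subinterval to keep.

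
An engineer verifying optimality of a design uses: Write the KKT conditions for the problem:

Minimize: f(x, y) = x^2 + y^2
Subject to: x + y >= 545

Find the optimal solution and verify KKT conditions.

KKT conditions for min x^2 + y^2 s.t. x + y >= 545:
Stationarity: 2x = mu, 2y = mu
So x = y = mu/2.
Complementary slackness: mu*(x + y - 545) = 0
Primal feasibility: x + y >= 545; dual feasibility: mu >= 0
If mu = 0 then x = y = 0, but 0 + 0 < 545 is infeasible, so the constraint is active.
Constraint active: x + y = 2*(mu/2) = 545 => mu = 545
x = y = 545/2, f = 297025/2
Verify: stationarity 2*(545/2) = 545 = mu; primal 545/2 + 545/2 = 545 >= 545; dual mu = 545 >= 0; complementary slackness 545*(545 - 545) = 0. All KKT conditions hold.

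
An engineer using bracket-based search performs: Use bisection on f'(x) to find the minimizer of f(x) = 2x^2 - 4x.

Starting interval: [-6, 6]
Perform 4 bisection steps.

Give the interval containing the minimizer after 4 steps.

Finding critical point of f(x) = 2x^2 - 4x using bisection on f'(x) = 4x + -4.
f'(x) = 0 when x = 1.
Starting interval: [-6, 6]
Step 1: mid = 0, f'(mid) = -4, new interval = [0, 6]
Step 2: mid = 3, f'(mid) = 8, new interval = [0, 3]
Step 3: mid = 3/2, f'(mid) = 2, new interval = [0, 3/2]
Step 4: mid = 3/4, f'(mid) = -1, new interval = [3/4, 3/2]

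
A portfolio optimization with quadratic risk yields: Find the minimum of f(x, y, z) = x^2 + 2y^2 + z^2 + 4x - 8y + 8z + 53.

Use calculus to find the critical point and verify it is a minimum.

f(x,y,z) = x^2 + 2y^2 + z^2 + 4x - 8y + 8z + 53
df/dx = 2x + (4) = 0 => x = -2
df/dy = 4y + (-8) = 0 => y = 2
df/dz = 2z + (8) = 0 => z = -4
f(-2,2,-4) = 1*(-2)^2 + 2*(2)^2 + 1*(-4)^2 + 4*(-2) + -8*(2) + 8*(-4) + 53 = 25
Hessian is diagonal with entries 2, 4, 2 > 0, confirmed minimum.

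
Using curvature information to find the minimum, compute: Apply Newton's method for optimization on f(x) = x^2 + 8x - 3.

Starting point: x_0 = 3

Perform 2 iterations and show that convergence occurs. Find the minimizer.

f(x) = x^2 + 8x - 3, f'(x) = 2x + (8), f''(x) = 2
Step 1: f'(3) = 14, x_1 = 3 - 14/2 = -4
Step 2: f'(-4) = 0, x_2 = -4 (converged)
Newton's method converges in 1 step for quadratics.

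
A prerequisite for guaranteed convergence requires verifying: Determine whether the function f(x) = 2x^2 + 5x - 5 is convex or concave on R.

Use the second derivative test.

f(x) = 2x^2 + 5x - 5
f'(x) = 4x + 5
f''(x) = 4
Since f''(x) = 4 > 0 for all x, f is convex on R.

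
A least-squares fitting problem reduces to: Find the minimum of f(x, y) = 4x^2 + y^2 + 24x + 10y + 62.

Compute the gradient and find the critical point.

f(x,y) = 4x^2 + y^2 + 24x + 10y + 62
df/dx = 8x + (24) = 0  =>  x = -3
df/dy = 2y + (10) = 0  =>  y = -5
f(-3, -5) = 4*(-3)^2 + 1*(-5)^2 + 24*(-3) + 10*(-5) + 62 = 1
Hessian is diagonal with entries 8, 2 > 0, so this is a minimum.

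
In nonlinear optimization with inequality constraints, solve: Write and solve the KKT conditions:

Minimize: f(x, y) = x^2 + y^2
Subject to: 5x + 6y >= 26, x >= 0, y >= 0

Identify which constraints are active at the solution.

KKT conditions for min x^2 + y^2 s.t. 5x + 6y >= 26, x >= 0, y >= 0:
Stationarity: 2x = mu*5 + mu_x, 2y = mu*6 + mu_y, with mu, mu_x, mu_y >= 0
Complementary slackness: mu*(5x + 6y - 26) = 0, mu_x*x = 0, mu_y*y = 0
(0, 0) is infeasible (5*0 + 6*0 < 26), so if mu = 0 stationarity would force x = mu_x/2 >= 0, y = mu_y/2 >= 0 with mu_x*x = mu_y*y = 0, i.e. x = y = 0: contradiction. Hence mu > 0 and 5x + 6y = 26 is active.
Try x > 0, y > 0 (so mu_x = mu_y = 0): x = 5*mu/2, y = 6*mu/2
Substitute: 5*(5*mu/2) + 6*(6*mu/2) = 26
  mu*61/2 = 26 => mu = 52/61
x* = 130/61 > 0, y* = 156/61 > 0, consistent with mu_x = mu_y = 0.
f is convex and the constraints are linear, so this KKT point is the global minimum.
f* = 676/61
Active constraints: 5x + 6y >= 26 (holds with equality, mu = 52/61 > 0); x >= 0 and y >= 0 are inactive (mu_x = mu_y = 0).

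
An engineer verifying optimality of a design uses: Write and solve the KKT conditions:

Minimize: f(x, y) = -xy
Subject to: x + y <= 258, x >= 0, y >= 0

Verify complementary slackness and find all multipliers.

Problem: min -xy s.t. x + y <= 258 (multiplier lambda), x >= 0 (mu_x), y >= 0 (mu_y)
KKT stationarity: -y + lambda - mu_x = 0, -x + lambda - mu_y = 0, with lambda, mu_x, mu_y >= 0
Complementary slackness: lambda*(x + y - 258) = 0, mu_x*x = 0, mu_y*y = 0
If lambda = 0: y = -mu_x <= 0 and x = -mu_y <= 0 force x = y = 0 with f = 0; but x = y = 129 is feasible with f = -16641 < 0, so this is not the minimum. Hence lambda > 0 and x + y = 258.
Try x > 0, y > 0 (so mu_x = mu_y = 0): y = lambda, x = lambda => x = y = lambda
x + y = 258 => 2*lambda = 258 => lambda = 129
x* = y* = 129 > 0, consistent with mu_x = mu_y = 0.
(Any feasible point with x = 0 or y = 0 has f = 0 > -16641, so the minimum is not on those boundaries.)
min(-xy) = -16641 (i.e. max xy = 16641)
Multipliers: lambda = 129, mu_x = 0, mu_y = 0
Complementary slackness: lambda*(x + y - 258) = 129*(129 + 129 - 258) = 0, mu_x*x = 0*129 = 0, mu_y*y = 0*129 = 0. Satisfied.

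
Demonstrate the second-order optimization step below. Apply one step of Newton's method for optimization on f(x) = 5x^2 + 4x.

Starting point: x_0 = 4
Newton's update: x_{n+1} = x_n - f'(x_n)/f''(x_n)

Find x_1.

f(x) = 5x^2 + 4x
f'(x) = 10x + (4), f''(x) = 10
Newton step: x_1 = x_0 - f'(x_0)/f''(x_0)
f'(4) = 44
x_1 = 4 - 44/10 = -2/5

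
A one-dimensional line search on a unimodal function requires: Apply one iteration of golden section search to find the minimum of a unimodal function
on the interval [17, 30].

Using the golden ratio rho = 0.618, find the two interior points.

Golden section search on [17, 30].
Golden ratio rho = 0.618 (approx).
Interior points:
  x_1 = 17 + (1-0.618)*13 = 21.9660
  x_2 = 17 + 0.618*13 = 25.0340
Compare f(x_1) and f(x_2) to determine which subinterval to keep.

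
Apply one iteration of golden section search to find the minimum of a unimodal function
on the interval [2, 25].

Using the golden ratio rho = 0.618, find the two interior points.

Golden section search on [2, 25].
Golden ratio rho = 0.618 (approx).
Interior points:
  x_1 = 2 + (1-0.618)*23 = 10.7860
  x_2 = 2 + 0.618*23 = 16.2140
Compare f(x_1) and f(x_2) to determine which subinterval to keep.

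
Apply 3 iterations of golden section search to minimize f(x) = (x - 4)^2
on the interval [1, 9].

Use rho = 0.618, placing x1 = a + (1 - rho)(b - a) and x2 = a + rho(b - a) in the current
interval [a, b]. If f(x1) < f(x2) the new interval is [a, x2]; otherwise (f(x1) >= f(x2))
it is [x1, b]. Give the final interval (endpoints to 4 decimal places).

Golden section search for min of f(x) = (x - 4)^2 on [1, 9].
Each step: x1 = a + (1 - rho)(b - a), x2 = a + rho(b - a); if f(x1) < f(x2) keep [a, x2], otherwise keep [x1, b].
Step 1: [1.0000, 9.0000], x1=4.0560 (f=0.0031), x2=5.9440 (f=3.7791); f(x1) < f(x2) => keep [1.0000, 5.9440]
Step 2: [1.0000, 5.9440], x1=2.8886 (f=1.2352), x2=4.0554 (f=0.0031); f(x1) > f(x2) => keep [2.8886, 5.9440]
Step 3: [2.8886, 5.9440], x1=4.0558 (f=0.0031), x2=4.7768 (f=0.6035); f(x1) < f(x2) => keep [2.8886, 4.7768]
Final interval: [2.8886, 4.7768]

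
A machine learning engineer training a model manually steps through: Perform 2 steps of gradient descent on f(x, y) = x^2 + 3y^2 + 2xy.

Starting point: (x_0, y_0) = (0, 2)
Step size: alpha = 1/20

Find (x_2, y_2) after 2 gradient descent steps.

f(x,y) = x^2 + 3y^2 + 2xy
grad_x = 2x + 2y, grad_y = 6y + 2x
Step 1: grad = (4, 12), (-1/5, 7/5)
Step 2: grad = (12/5, 8), (-8/25, 1)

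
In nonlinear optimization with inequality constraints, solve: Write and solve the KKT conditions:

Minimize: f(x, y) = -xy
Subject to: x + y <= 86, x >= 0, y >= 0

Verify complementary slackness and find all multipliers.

Problem: min -xy s.t. x + y <= 86 (multiplier lambda), x >= 0 (mu_x), y >= 0 (mu_y)
KKT stationarity: -y + lambda - mu_x = 0, -x + lambda - mu_y = 0, with lambda, mu_x, mu_y >= 0
Complementary slackness: lambda*(x + y - 86) = 0, mu_x*x = 0, mu_y*y = 0
If lambda = 0: y = -mu_x <= 0 and x = -mu_y <= 0 force x = y = 0 with f = 0; but x = y = 43 is feasible with f = -1849 < 0, so this is not the minimum. Hence lambda > 0 and x + y = 86.
Try x > 0, y > 0 (so mu_x = mu_y = 0): y = lambda, x = lambda => x = y = lambda
x + y = 86 => 2*lambda = 86 => lambda = 43
x* = y* = 43 > 0, consistent with mu_x = mu_y = 0.
(Any feasible point with x = 0 or y = 0 has f = 0 > -1849, so the minimum is not on those boundaries.)
min(-xy) = -1849 (i.e. max xy = 1849)
Multipliers: lambda = 43, mu_x = 0, mu_y = 0
Complementary slackness: lambda*(x + y - 86) = 43*(43 + 43 - 86) = 0, mu_x*x = 0*43 = 0, mu_y*y = 0*43 = 0. Satisfied.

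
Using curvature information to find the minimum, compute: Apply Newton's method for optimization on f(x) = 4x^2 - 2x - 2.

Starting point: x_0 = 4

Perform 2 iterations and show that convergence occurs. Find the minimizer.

f(x) = 4x^2 - 2x - 2, f'(x) = 8x + (-2), f''(x) = 8
Step 1: f'(4) = 30, x_1 = 4 - 30/8 = 1/4
Step 2: f'(1/4) = 0, x_2 = 1/4 (converged)
Newton's method converges in 1 step for quadratics.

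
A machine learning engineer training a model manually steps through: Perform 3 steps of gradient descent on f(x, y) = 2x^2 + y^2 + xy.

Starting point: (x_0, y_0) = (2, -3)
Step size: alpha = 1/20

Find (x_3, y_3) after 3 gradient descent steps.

f(x,y) = 2x^2 + y^2 + xy
grad_x = 4x + 1y, grad_y = 2y + 1x
Step 1: grad = (5, -4), (7/4, -14/5)
Step 2: grad = (21/5, -77/20), (77/50, -1043/400)
Step 3: grad = (1421/400, -147/40), (10899/8000, -1939/800)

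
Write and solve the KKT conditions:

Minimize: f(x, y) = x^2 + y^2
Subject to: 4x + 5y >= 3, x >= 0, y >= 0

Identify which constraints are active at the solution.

KKT conditions for min x^2 + y^2 s.t. 4x + 5y >= 3, x >= 0, y >= 0:
Stationarity: 2x = mu*4 + mu_x, 2y = mu*5 + mu_y, with mu, mu_x, mu_y >= 0
Complementary slackness: mu*(4x + 5y - 3) = 0, mu_x*x = 0, mu_y*y = 0
(0, 0) is infeasible (4*0 + 5*0 < 3), so if mu = 0 stationarity would force x = mu_x/2 >= 0, y = mu_y/2 >= 0 with mu_x*x = mu_y*y = 0, i.e. x = y = 0: contradiction. Hence mu > 0 and 4x + 5y = 3 is active.
Try x > 0, y > 0 (so mu_x = mu_y = 0): x = 4*mu/2, y = 5*mu/2
Substitute: 4*(4*mu/2) + 5*(5*mu/2) = 3
  mu*41/2 = 3 => mu = 6/41
x* = 12/41 > 0, y* = 15/41 > 0, consistent with mu_x = mu_y = 0.
f is convex and the constraints are linear, so this KKT point is the global minimum.
f* = 9/41
Active constraints: 4x + 5y >= 3 (holds with equality, mu = 6/41 > 0); x >= 0 and y >= 0 are inactive (mu_x = mu_y = 0).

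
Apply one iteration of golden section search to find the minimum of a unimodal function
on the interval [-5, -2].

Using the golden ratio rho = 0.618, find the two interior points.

Golden section search on [-5, -2].
Golden ratio rho = 0.618 (approx).
Interior points:
  x_1 = -5 + (1-0.618)*3 = -3.8540
  x_2 = -5 + 0.618*3 = -3.1460
Compare f(x_1) and f(x_2) to determine which subinterval to keep.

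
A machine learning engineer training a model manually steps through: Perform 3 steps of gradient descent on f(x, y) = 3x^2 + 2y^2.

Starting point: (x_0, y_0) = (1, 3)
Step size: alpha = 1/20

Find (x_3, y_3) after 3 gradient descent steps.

f(x,y) = 3x^2 + 2y^2
grad_x = 6x + 0y, grad_y = 4y + 0x
Step 1: grad = (6, 12), (7/10, 12/5)
Step 2: grad = (21/5, 48/5), (49/100, 48/25)
Step 3: grad = (147/50, 192/25), (343/1000, 192/125)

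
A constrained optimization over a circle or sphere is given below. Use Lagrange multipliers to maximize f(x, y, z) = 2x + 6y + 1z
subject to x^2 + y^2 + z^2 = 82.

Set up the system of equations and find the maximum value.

Lagrange conditions: 2 = 2*lambda*x, 6 = 2*lambda*y, 1 = 2*lambda*z
So x:2 = y:6 = z:1, i.e. x = 2t, y = 6t, z = 1t
Constraint: t^2*(2^2 + 6^2 + 1^2) = 82
  t^2 * 41 = 82  =>  t = sqrt(2)
Maximum = 2*2t + 6*6t + 1*1t = 41*sqrt(2) = sqrt(3362)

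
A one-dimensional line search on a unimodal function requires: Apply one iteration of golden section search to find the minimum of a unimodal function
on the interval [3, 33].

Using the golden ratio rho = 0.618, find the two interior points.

Golden section search on [3, 33].
Golden ratio rho = 0.618 (approx).
Interior points:
  x_1 = 3 + (1-0.618)*30 = 14.4600
  x_2 = 3 + 0.618*30 = 21.5400
Compare f(x_1) and f(x_2) to determine which subinterval to keep.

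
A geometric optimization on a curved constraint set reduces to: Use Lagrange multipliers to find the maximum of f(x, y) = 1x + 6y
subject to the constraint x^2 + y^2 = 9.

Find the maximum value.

Set up Lagrange conditions: grad f = lambda * grad g
  1 = 2*lambda*x
  6 = 2*lambda*y
From these: x/y = 1/6, so x = 1t, y = 6t for some t.
Substitute into constraint: (1t)^2 + (6t)^2 = 9
  t^2 * 37 = 9
  t = sqrt(9/37)
Maximum = 1*x + 6*y = (1^2 + 6^2)*t = 37 * sqrt(9/37) = sqrt(333)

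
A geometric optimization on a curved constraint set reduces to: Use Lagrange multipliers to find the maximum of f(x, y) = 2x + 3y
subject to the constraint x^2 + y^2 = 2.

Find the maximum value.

Set up Lagrange conditions: grad f = lambda * grad g
  2 = 2*lambda*x
  3 = 2*lambda*y
From these: x/y = 2/3, so x = 2t, y = 3t for some t.
Substitute into constraint: (2t)^2 + (3t)^2 = 2
  t^2 * 13 = 2
  t = sqrt(2/13)
Maximum = 2*x + 3*y = (2^2 + 3^2)*t = 13 * sqrt(2/13) = sqrt(26)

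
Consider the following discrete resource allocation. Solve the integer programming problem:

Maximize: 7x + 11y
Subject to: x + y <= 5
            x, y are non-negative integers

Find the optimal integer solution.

Objective: 7x + 11y, constraint: x + y <= 5
Coefficient of y is 11 > coefficient of x is 7, so allocate the entire budget to y.
Optimal: x = 0, y = 5, value = 55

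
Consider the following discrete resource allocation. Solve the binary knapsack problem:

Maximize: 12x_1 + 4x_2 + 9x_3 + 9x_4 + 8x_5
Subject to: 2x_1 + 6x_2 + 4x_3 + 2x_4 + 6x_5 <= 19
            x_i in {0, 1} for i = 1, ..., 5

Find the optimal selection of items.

Items: item 1 (v=12, w=2), item 2 (v=4, w=6), item 3 (v=9, w=4), item 4 (v=9, w=2), item 5 (v=8, w=6)
Capacity: 19
Checking all 32 subsets (w = total weight, v = total value):
  {}: w = 0, v = 0
  {1}: w = 2, v = 12
  {2}: w = 6, v = 4
  {3}: w = 4, v = 9
  {4}: w = 2, v = 9
  {5}: w = 6, v = 8
  {1, 2}: w = 8, v = 16
  {1, 3}: w = 6, v = 21
  {1, 4}: w = 4, v = 21
  {1, 5}: w = 8, v = 20
  {2, 3}: w = 10, v = 13
  {2, 4}: w = 8, v = 13
  {2, 5}: w = 12, v = 12
  {3, 4}: w = 6, v = 18
  {3, 5}: w = 10, v = 17
  {4, 5}: w = 8, v = 17
  {1, 2, 3}: w = 12, v = 25
  {1, 2, 4}: w = 10, v = 25
  {1, 2, 5}: w = 14, v = 24
  {1, 3, 4}: w = 8, v = 30
  {1, 3, 5}: w = 12, v = 29
  {1, 4, 5}: w = 10, v = 29
  {2, 3, 4}: w = 12, v = 22
  {2, 3, 5}: w = 16, v = 21
  {2, 4, 5}: w = 14, v = 21
  {3, 4, 5}: w = 12, v = 26
  {1, 2, 3, 4}: w = 14, v = 34
  {1, 2, 3, 5}: w = 18, v = 33
  {1, 2, 4, 5}: w = 16, v = 33
  {1, 3, 4, 5}: w = 14, v = 38
  {2, 3, 4, 5}: w = 18, v = 30
  {1, 2, 3, 4, 5}: w = 20 > 19, infeasible
Best feasible subset: items [1, 3, 4, 5]
Total weight: 14 <= 19, total value: 38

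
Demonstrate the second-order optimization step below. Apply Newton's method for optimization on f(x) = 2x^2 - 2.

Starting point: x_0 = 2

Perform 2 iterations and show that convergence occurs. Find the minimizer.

f(x) = 2x^2 - 2, f'(x) = 4x + (0), f''(x) = 4
Step 1: f'(2) = 8, x_1 = 2 - 8/4 = 0
Step 2: f'(0) = 0, x_2 = 0 (converged)
Newton's method converges in 1 step for quadratics.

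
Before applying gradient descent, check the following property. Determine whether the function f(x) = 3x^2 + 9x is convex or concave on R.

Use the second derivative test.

f(x) = 3x^2 + 9x
f'(x) = 6x + 9
f''(x) = 6
Since f''(x) = 6 > 0 for all x, f is convex on R.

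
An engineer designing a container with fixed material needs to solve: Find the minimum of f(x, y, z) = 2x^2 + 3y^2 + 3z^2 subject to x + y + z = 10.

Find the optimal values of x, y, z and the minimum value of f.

Using Lagrange multipliers on f = 2x^2 + 3y^2 + 3z^2 with constraint x + y + z = 10:
Conditions: 2*2*x = lambda, 2*3*y = lambda, 2*3*z = lambda
So x = lambda/4, y = lambda/6, z = lambda/6
Substituting into constraint: lambda * (7/12) = 10
lambda = 120/7
x = 30/7, y = 20/7, z = 20/7
Minimum value = 600/7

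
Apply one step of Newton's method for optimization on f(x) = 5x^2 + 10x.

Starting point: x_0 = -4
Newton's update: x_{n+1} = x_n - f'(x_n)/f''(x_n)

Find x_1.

f(x) = 5x^2 + 10x
f'(x) = 10x + (10), f''(x) = 10
Newton step: x_1 = x_0 - f'(x_0)/f''(x_0)
f'(-4) = -30
x_1 = -4 - -30/10 = -1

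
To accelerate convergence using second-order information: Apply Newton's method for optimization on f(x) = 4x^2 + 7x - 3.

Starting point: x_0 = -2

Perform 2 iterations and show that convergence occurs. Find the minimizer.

f(x) = 4x^2 + 7x - 3, f'(x) = 8x + (7), f''(x) = 8
Step 1: f'(-2) = -9, x_1 = -2 - -9/8 = -7/8
Step 2: f'(-7/8) = 0, x_2 = -7/8 (converged)
Newton's method converges in 1 step for quadratics.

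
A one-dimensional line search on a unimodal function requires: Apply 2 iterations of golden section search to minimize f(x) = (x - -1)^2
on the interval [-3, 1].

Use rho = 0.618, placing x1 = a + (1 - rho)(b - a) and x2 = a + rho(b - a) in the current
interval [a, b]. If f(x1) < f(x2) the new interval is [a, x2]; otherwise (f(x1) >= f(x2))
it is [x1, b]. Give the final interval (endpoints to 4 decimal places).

Golden section search for min of f(x) = (x - -1)^2 on [-3, 1].
Each step: x1 = a + (1 - rho)(b - a), x2 = a + rho(b - a); if f(x1) < f(x2) keep [a, x2], otherwise keep [x1, b].
Step 1: [-3.0000, 1.0000], x1=-1.4720 (f=0.2228), x2=-0.5280 (f=0.2228); f(x1) = f(x2) (tie, not '<') => keep [-1.4720, 1.0000]
Step 2: [-1.4720, 1.0000], x1=-0.5277 (f=0.2231), x2=0.0557 (f=1.1145); f(x1) < f(x2) => keep [-1.4720, 0.0557]
Final interval: [-1.4720, 0.0557]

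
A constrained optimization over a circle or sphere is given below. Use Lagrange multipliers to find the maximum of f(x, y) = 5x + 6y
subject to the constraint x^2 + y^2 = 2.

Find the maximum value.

Set up Lagrange conditions: grad f = lambda * grad g
  5 = 2*lambda*x
  6 = 2*lambda*y
From these: x/y = 5/6, so x = 5t, y = 6t for some t.
Substitute into constraint: (5t)^2 + (6t)^2 = 2
  t^2 * 61 = 2
  t = sqrt(2/61)
Maximum = 5*x + 6*y = (5^2 + 6^2)*t = 61 * sqrt(2/61) = sqrt(122)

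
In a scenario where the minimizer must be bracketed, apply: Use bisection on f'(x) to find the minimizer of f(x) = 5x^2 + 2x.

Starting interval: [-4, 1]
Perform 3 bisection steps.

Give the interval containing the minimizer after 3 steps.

Finding critical point of f(x) = 5x^2 + 2x using bisection on f'(x) = 10x + 2.
f'(x) = 0 when x = -1/5.
Starting interval: [-4, 1]
Step 1: mid = -3/2, f'(mid) = -13, new interval = [-3/2, 1]
Step 2: mid = -1/4, f'(mid) = -1/2, new interval = [-1/4, 1]
Step 3: mid = 3/8, f'(mid) = 23/4, new interval = [-1/4, 3/8]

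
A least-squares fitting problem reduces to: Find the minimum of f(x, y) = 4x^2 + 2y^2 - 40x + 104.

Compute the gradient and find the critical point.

f(x,y) = 4x^2 + 2y^2 - 40x + 104
df/dx = 8x + (-40) = 0  =>  x = 5
df/dy = 4y + (0) = 0  =>  y = 0
f(5, 0) = 4*(5)^2 + 2*(0)^2 + -40*(5) + 104 = 4
Hessian is diagonal with entries 8, 4 > 0, so this is a minimum.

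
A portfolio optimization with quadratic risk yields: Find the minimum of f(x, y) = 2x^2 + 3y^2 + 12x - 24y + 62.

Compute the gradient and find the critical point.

f(x,y) = 2x^2 + 3y^2 + 12x - 24y + 62
df/dx = 4x + (12) = 0  =>  x = -3
df/dy = 6y + (-24) = 0  =>  y = 4
f(-3, 4) = 2*(-3)^2 + 3*(4)^2 + 12*(-3) + -24*(4) + 62 = -4
Hessian is diagonal with entries 4, 6 > 0, so this is a minimum.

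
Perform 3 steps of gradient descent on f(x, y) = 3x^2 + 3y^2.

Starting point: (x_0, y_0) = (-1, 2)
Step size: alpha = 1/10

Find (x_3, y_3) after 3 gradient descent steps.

f(x,y) = 3x^2 + 3y^2
grad_x = 6x + 0y, grad_y = 6y + 0x
Step 1: grad = (-6, 12), (-2/5, 4/5)
Step 2: grad = (-12/5, 24/5), (-4/25, 8/25)
Step 3: grad = (-24/25, 48/25), (-8/125, 16/125)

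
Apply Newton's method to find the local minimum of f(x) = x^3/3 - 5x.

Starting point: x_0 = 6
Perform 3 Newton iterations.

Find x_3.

f(x) = x^3/3 - 5x
f'(x) = x^2 - 5, f''(x) = 2x
Newton update: x_{n+1} = x_n - (x_n^2 - 5)/(2*x_n)
Step 1: x_0 = 6, f'=31, f''=12, x_1 = 41/12
Step 2: x_1 = 41/12, f'=961/144, f''=41/6, x_2 = 2401/984
Step 3: x_2 = 2401/984, f'=923521/968256, f''=2401/492, x_3 = 10606081/4725168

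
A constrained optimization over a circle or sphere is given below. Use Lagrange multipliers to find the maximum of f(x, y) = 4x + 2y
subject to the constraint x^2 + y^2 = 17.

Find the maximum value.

Set up Lagrange conditions: grad f = lambda * grad g
  4 = 2*lambda*x
  2 = 2*lambda*y
From these: x/y = 4/2, so x = 4t, y = 2t for some t.
Substitute into constraint: (4t)^2 + (2t)^2 = 17
  t^2 * 20 = 17
  t = sqrt(17/20)
Maximum = 4*x + 2*y = (4^2 + 2^2)*t = 20 * sqrt(17/20) = sqrt(340)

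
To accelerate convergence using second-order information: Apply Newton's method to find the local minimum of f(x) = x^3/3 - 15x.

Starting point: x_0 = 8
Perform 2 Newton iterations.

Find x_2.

f(x) = x^3/3 - 15x
f'(x) = x^2 - 15, f''(x) = 2x
Newton update: x_{n+1} = x_n - (x_n^2 - 15)/(2*x_n)
Step 1: x_0 = 8, f'=49, f''=16, x_1 = 79/16
Step 2: x_1 = 79/16, f'=2401/256, f''=79/8, x_2 = 10081/2528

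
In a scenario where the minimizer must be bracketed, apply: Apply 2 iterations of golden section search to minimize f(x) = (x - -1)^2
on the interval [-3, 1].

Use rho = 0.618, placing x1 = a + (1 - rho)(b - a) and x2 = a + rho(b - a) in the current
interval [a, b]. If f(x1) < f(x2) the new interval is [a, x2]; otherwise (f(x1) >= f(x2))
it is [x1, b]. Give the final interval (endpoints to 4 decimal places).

Golden section search for min of f(x) = (x - -1)^2 on [-3, 1].
Each step: x1 = a + (1 - rho)(b - a), x2 = a + rho(b - a); if f(x1) < f(x2) keep [a, x2], otherwise keep [x1, b].
Step 1: [-3.0000, 1.0000], x1=-1.4720 (f=0.2228), x2=-0.5280 (f=0.2228); f(x1) = f(x2) (tie, not '<') => keep [-1.4720, 1.0000]
Step 2: [-1.4720, 1.0000], x1=-0.5277 (f=0.2231), x2=0.0557 (f=1.1145); f(x1) < f(x2) => keep [-1.4720, 0.0557]
Final interval: [-1.4720, 0.0557]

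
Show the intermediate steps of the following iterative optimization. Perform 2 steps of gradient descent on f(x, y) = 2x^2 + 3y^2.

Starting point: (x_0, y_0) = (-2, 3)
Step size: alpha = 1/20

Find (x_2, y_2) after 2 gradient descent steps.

f(x,y) = 2x^2 + 3y^2
grad_x = 4x + 0y, grad_y = 6y + 0x
Step 1: grad = (-8, 18), (-8/5, 21/10)
Step 2: grad = (-32/5, 63/5), (-32/25, 147/100)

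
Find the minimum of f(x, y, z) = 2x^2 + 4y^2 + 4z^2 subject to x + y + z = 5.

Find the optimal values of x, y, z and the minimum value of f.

Using Lagrange multipliers on f = 2x^2 + 4y^2 + 4z^2 with constraint x + y + z = 5:
Conditions: 2*2*x = lambda, 2*4*y = lambda, 2*4*z = lambda
So x = lambda/4, y = lambda/8, z = lambda/8
Substituting into constraint: lambda * (1/2) = 5
lambda = 10
x = 5/2, y = 5/4, z = 5/4
Minimum value = 25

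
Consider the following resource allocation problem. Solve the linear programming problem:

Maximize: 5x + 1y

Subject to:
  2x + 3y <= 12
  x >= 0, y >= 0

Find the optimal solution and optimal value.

The feasible region has vertices at [(0, 0), (6, 0), (0, 4)].
Checking objective 5x + 1y at each vertex:
  (0, 0): 5*0 + 1*0 = 0
  (6, 0): 5*6 + 1*0 = 30
  (0, 4): 5*0 + 1*4 = 4
Maximum is 30 at (6, 0).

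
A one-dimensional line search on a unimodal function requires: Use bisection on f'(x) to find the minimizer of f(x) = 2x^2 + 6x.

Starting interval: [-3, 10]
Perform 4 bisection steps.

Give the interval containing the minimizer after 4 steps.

Finding critical point of f(x) = 2x^2 + 6x using bisection on f'(x) = 4x + 6.
f'(x) = 0 when x = -3/2.
Starting interval: [-3, 10]
Step 1: mid = 7/2, f'(mid) = 20, new interval = [-3, 7/2]
Step 2: mid = 1/4, f'(mid) = 7, new interval = [-3, 1/4]
Step 3: mid = -11/8, f'(mid) = 1/2, new interval = [-3, -11/8]
Step 4: mid = -35/16, f'(mid) = -11/4, new interval = [-35/16, -11/8]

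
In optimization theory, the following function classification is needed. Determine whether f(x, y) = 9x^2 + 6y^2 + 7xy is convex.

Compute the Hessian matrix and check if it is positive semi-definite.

f(x,y) = 9x^2 + 6y^2 + 7xy
Hessian H = [[18, 7], [7, 12]]
trace(H) = 30, det(H) = 167
Eigenvalues: (30 +/- sqrt(232)) / 2 = 22.62, 7.384
Since both eigenvalues > 0, f is convex.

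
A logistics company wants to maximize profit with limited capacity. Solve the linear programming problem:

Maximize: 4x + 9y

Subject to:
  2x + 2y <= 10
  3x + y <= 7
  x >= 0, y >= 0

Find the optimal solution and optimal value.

Feasible vertices: (0, 0), (0, 5), (1, 4), (7/3, 0)
Objective 4x + 9y at each:
  (0, 0): 0
  (0, 5): 45
  (1, 4): 40
  (7/3, 0): 28/3
Maximum is 45 at (0, 5).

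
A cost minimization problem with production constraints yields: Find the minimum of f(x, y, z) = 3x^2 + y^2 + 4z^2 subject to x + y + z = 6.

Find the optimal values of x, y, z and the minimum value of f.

Using Lagrange multipliers on f = 3x^2 + y^2 + 4z^2 with constraint x + y + z = 6:
Conditions: 2*3*x = lambda, 2*1*y = lambda, 2*4*z = lambda
So x = lambda/6, y = lambda/2, z = lambda/8
Substituting into constraint: lambda * (19/24) = 6
lambda = 144/19
x = 24/19, y = 72/19, z = 18/19
Minimum value = 432/19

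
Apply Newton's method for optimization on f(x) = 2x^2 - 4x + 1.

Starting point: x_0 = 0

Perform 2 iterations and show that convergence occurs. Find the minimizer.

f(x) = 2x^2 - 4x + 1, f'(x) = 4x + (-4), f''(x) = 4
Step 1: f'(0) = -4, x_1 = 0 - -4/4 = 1
Step 2: f'(1) = 0, x_2 = 1 (converged)
Newton's method converges in 1 step for quadratics.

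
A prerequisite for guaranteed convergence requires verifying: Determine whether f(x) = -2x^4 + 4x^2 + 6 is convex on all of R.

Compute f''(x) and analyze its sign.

f(x) = -2x^4 + 4x^2 + 6
f'(x) = -8x^3 + 8x
f''(x) = -24x^2 + 8
f''(x) = -24x^2 + 8 -> -inf as |x| -> inf
Therefore, f is not globally convex on R.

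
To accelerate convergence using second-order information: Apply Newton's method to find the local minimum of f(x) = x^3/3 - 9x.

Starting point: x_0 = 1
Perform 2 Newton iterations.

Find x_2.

f(x) = x^3/3 - 9x
f'(x) = x^2 - 9, f''(x) = 2x
Newton update: x_{n+1} = x_n - (x_n^2 - 9)/(2*x_n)
Step 1: x_0 = 1, f'=-8, f''=2, x_1 = 5
Step 2: x_1 = 5, f'=16, f''=10, x_2 = 17/5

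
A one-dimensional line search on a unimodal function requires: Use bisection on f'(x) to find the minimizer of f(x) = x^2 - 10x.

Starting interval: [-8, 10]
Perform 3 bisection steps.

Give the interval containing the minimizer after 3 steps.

Finding critical point of f(x) = x^2 - 10x using bisection on f'(x) = 2x + -10.
f'(x) = 0 when x = 5.
Starting interval: [-8, 10]
Step 1: mid = 1, f'(mid) = -8, new interval = [1, 10]
Step 2: mid = 11/2, f'(mid) = 1, new interval = [1, 11/2]
Step 3: mid = 13/4, f'(mid) = -7/2, new interval = [13/4, 11/2]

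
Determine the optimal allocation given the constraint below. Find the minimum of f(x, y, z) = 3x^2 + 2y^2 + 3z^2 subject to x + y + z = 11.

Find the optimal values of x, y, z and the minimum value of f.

Using Lagrange multipliers on f = 3x^2 + 2y^2 + 3z^2 with constraint x + y + z = 11:
Conditions: 2*3*x = lambda, 2*2*y = lambda, 2*3*z = lambda
So x = lambda/6, y = lambda/4, z = lambda/6
Substituting into constraint: lambda * (7/12) = 11
lambda = 132/7
x = 22/7, y = 33/7, z = 22/7
Minimum value = 726/7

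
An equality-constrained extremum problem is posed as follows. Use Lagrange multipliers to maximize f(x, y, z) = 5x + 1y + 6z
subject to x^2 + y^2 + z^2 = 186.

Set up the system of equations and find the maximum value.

Lagrange conditions: 5 = 2*lambda*x, 1 = 2*lambda*y, 6 = 2*lambda*z
So x:5 = y:1 = z:6, i.e. x = 5t, y = 1t, z = 6t
Constraint: t^2*(5^2 + 1^2 + 6^2) = 186
  t^2 * 62 = 186  =>  t = sqrt(3)
Maximum = 5*5t + 1*1t + 6*6t = 62*sqrt(3) = sqrt(11532)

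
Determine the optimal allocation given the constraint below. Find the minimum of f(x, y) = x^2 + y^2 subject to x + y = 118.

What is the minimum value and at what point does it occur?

Substitute y = 118 - x into f(x,y) = x^2 + y^2:
g(x) = x^2 + (118 - x)^2 = 2x^2 - 236x + 13924
g'(x) = 4x - 236 = 0  =>  x = 59
y = 118 - 59 = 59
Minimum value = 59^2 + 59^2 = 6962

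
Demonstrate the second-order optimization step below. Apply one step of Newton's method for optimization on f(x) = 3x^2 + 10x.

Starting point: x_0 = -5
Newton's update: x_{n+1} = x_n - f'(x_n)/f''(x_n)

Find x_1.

f(x) = 3x^2 + 10x
f'(x) = 6x + (10), f''(x) = 6
Newton step: x_1 = x_0 - f'(x_0)/f''(x_0)
f'(-5) = -20
x_1 = -5 - -20/6 = -5/3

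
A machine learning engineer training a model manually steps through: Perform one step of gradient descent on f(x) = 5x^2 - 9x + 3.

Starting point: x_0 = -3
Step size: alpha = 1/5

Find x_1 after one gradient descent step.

f(x) = 5x^2 - 9x + 3
f'(x) = 10x - 9
f'(-3) = 10*-3 + (-9) = -39
x_1 = x_0 - alpha * f'(x_0) = -3 - 1/5 * -39 = 24/5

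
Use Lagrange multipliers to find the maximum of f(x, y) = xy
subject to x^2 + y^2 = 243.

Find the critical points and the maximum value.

Lagrange conditions: y = 2*lambda*x and x = 2*lambda*y
If x = 0 then y = 0, violating the constraint, so x, y != 0.
Dividing: y/x = x/y => x^2 = y^2 => y = x or y = -x
Constraint: 2x^2 = 243 => x^2 = 243/2 => x = +/-sqrt(243/2)
Critical points: (sqrt(243/2), sqrt(243/2)), (-sqrt(243/2), -sqrt(243/2)), (sqrt(243/2), -sqrt(243/2)), (-sqrt(243/2), sqrt(243/2))
  y = x:  xy = x^2 = 243/2  at (sqrt(243/2), sqrt(243/2)) and (-sqrt(243/2), -sqrt(243/2))
  y = -x: xy = -x^2 = -243/2 at (sqrt(243/2), -sqrt(243/2)) and (-sqrt(243/2), sqrt(243/2))
Maximum xy = 243/2 at (sqrt(243/2), sqrt(243/2)) and (-sqrt(243/2), -sqrt(243/2))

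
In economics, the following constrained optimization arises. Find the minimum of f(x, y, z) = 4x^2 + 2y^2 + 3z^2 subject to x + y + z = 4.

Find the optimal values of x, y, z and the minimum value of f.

Using Lagrange multipliers on f = 4x^2 + 2y^2 + 3z^2 with constraint x + y + z = 4:
Conditions: 2*4*x = lambda, 2*2*y = lambda, 2*3*z = lambda
So x = lambda/8, y = lambda/4, z = lambda/6
Substituting into constraint: lambda * (13/24) = 4
lambda = 96/13
x = 12/13, y = 24/13, z = 16/13
Minimum value = 192/13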